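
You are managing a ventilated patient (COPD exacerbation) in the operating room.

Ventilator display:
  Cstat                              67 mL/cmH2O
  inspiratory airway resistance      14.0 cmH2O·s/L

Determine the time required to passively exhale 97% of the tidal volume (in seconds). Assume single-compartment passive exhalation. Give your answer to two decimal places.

3.29

τ = R × C = 14.0 × 67 mL/cmH2O = 14.0 × 0.067 L/cmH2O = 0.938 s.
Exhaled fraction f = 1 − e^(−t/τ) → t = −τ·ln(1 − f) = −0.938·ln(0.03) = 3.289 s.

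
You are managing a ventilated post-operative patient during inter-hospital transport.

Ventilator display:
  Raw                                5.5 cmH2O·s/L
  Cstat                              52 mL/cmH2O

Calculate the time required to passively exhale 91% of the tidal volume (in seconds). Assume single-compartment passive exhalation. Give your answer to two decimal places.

τ = R × C = 5.5 × 52 mL/cmH2O = 5.5 × 0.052 L/cmH2O = 0.286 s.
Exhaled fraction f = 1 − e^(−t/τ) → t = −τ·ln(1 − f) = −0.286·ln(0.09) = 0.6887 s.

0.69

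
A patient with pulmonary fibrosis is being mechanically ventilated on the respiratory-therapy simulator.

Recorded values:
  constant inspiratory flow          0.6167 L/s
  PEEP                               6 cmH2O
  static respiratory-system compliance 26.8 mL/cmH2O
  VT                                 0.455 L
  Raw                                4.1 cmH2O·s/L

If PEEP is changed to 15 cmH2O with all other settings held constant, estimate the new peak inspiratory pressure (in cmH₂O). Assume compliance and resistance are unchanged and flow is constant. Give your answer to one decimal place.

PIP = Vt/C + R·V̇ + PEEP (constant-flow equation of motion).
Only the baseline term changes: ΔPIP = ΔPEEP = 15 − 6 = 9.0 cmH2O.
Original PIP = 455/26.8 + 4.1×0.6167 + 6 = 25.506 cmH2O; new PIP = 25.506 + (9.0) = 34.506 cmH2O.

34.5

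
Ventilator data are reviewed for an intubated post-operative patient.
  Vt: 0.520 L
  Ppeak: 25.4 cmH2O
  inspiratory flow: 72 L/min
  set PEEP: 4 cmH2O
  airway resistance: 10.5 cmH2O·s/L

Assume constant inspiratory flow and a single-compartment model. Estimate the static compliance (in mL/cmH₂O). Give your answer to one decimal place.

Flow: 72 L/min ÷ 60 = 1.2 L/s.
Equation of motion (constant flow): PIP = Vt/C + R·V̇ + PEEP.
Vt/C = PIP − R·V̇ − PEEP = 25.4 − 10.5×1.2 − 4 = 25.4 − 12.6 − 4 = 8.8 cmH2O.
C = Vt / 8.8 = 520 / 8.8 = 59.091 mL/cmH2O.

59.1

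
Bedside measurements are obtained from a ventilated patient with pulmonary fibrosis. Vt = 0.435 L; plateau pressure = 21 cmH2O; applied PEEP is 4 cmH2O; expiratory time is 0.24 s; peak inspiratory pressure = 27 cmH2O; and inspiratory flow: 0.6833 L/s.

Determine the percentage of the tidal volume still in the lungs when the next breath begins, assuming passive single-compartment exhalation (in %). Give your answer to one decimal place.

34.4

R = (PIP − Pplat)/V̇ = (27 − 21) / 0.6833 = 6.0/0.6833 = 8.781 cmH2O·s/L.
C = Vt/(Pplat − PEEP) = 435.0 / (21 − 4) = 435.0/17.0 = 25.588 mL/cmH2O.
τ = R × C = 8.781 × 0.02559 L/cmH2O = 0.2247 s.
Fraction remaining at end-expiration = e^(−Te/τ) = e^(−0.24/0.2247) = 0.3437 → 34.37%.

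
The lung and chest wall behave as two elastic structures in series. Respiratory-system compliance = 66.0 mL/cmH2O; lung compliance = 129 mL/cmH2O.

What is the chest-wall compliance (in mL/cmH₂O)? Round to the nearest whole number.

135

1/Ccw = 1/Crs − 1/CL.
1/Ccw = 1/66.0 − 1/129 = 0.0074.
Ccw = 135.14 mL/cmH2O.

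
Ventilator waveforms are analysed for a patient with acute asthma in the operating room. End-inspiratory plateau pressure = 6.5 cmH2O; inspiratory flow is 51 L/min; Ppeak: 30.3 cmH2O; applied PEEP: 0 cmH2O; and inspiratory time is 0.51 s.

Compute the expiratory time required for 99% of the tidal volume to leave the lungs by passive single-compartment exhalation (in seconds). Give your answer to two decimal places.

8.60

Flow: 51 L/min ÷ 60 = 0.85 L/s.
Vt = flow × Ti = 0.85 L/s × 0.51 s × 1000 mL/L = 433.5 mL.
R = (PIP − Pplat)/V̇ = (30.3 − 6.5) / 0.85 = 23.8/0.85 = 28.0 cmH2O·s/L.
C = Vt/(Pplat − PEEP) = 433.5 / (6.5 − 0) = 433.5/6.5 = 66.692 mL/cmH2O.
τ = R × C = 28.0 × 0.06669 L/cmH2O = 1.867 s.
t = −τ·ln(1 − 0.99) = −1.867·ln(0.01) = 8.598 s.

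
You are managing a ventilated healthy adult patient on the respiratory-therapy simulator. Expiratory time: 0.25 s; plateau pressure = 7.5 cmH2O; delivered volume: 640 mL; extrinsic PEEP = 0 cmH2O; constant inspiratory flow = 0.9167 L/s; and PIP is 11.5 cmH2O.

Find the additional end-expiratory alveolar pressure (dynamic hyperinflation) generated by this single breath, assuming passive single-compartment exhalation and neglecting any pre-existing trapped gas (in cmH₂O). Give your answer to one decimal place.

R = (PIP − Pplat)/V̇ = (11.5 − 7.5) / 0.9167 = 4.0/0.9167 = 4.363 cmH2O·s/L.
C = Vt/(Pplat − PEEP) = 640.0 / (7.5 − 0) = 640.0/7.5 = 85.333 mL/cmH2O.
τ = R × C = 4.363 × 0.08533 L/cmH2O = 0.3723 s.
Fraction remaining = e^(−Te/τ) = e^(−0.25/0.3723) = 0.5109; trapped volume = 640.0 × 0.5109 = 326.98 mL.
Additional alveolar pressure from trapping ≈ V_trapped / C = 326.98 / 85.333 = 3.832 cmH2O.

3.8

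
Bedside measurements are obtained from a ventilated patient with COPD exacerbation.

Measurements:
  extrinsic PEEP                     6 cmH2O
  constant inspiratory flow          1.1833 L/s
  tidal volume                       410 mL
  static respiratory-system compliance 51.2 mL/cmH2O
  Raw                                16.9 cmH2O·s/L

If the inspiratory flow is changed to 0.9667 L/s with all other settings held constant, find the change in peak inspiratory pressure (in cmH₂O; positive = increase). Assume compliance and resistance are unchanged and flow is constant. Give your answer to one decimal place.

-3.7

PIP = Vt/C + R·V̇ + PEEP (constant-flow equation of motion).
Only the resistive term changes: ΔPIP = R × ΔV̇ = 16.9 × (0.9667 − 1.1833) = 16.9 × -0.2166 = -3.661 cmH2O.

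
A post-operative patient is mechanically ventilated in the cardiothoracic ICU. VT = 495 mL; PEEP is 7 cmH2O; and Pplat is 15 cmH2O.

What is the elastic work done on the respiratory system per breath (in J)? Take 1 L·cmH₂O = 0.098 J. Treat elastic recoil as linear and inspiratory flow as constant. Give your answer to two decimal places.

Elastic work ≈ ½ × (Pplat − PEEP) × Vt = 0.5 × (15 − 7) × 0.495 L = 0.5 × 8.0 × 0.495 = 1.98 L·cmH2O.
× 0.098 J/(L·cmH2O) → 0.194 J.

0.19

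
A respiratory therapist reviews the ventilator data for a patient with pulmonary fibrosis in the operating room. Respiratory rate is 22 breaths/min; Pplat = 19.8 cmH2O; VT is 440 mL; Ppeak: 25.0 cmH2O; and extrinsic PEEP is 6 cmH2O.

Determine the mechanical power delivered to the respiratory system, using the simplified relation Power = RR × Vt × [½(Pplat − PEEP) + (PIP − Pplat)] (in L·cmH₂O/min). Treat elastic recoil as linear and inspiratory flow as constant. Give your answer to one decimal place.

117.1

Per-breath work = Vt × [½(Pplat−PEEP) + (PIP−Pplat)] = 0.440 × [0.5×13.8 + 5.2] = 0.440 × 12.1 = 5.324 L·cmH2O.
Power = 22 × 5.324 = 117.13 L·cmH2O/min.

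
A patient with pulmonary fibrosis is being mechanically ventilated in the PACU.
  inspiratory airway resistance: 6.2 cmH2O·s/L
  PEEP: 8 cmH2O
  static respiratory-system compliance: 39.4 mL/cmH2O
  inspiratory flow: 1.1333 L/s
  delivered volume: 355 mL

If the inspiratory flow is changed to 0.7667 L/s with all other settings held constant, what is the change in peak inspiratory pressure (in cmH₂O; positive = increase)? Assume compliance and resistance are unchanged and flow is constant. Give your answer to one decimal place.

PIP = Vt/C + R·V̇ + PEEP (constant-flow equation of motion).
Only the resistive term changes: ΔPIP = R × ΔV̇ = 6.2 × (0.7667 − 1.1333) = 6.2 × -0.3666 = -2.273 cmH2O.

-2.3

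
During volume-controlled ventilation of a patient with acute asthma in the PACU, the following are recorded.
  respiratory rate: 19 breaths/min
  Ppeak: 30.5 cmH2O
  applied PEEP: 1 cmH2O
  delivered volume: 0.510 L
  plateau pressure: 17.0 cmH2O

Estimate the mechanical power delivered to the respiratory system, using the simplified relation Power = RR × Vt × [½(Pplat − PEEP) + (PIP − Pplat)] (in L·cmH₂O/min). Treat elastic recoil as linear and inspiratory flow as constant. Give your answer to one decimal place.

Per-breath work = Vt × [½(Pplat−PEEP) + (PIP−Pplat)] = 0.510 × [0.5×16.0 + 13.5] = 0.510 × 21.5 = 10.965 L·cmH2O.
Power = 19 × 10.965 = 208.34 L·cmH2O/min.

208.3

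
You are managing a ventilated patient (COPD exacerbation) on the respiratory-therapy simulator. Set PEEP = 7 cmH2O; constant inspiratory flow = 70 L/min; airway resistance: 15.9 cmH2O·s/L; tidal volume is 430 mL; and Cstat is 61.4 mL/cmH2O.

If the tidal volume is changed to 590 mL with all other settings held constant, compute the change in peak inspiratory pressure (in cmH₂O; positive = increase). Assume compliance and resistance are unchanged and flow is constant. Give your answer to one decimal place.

2.6

PIP = Vt/C + R·V̇ + PEEP (constant-flow equation of motion).
Only the elastic term changes: ΔPIP = ΔVt / C = (590 − 430) / 61.4 = 2.606 cmH2O.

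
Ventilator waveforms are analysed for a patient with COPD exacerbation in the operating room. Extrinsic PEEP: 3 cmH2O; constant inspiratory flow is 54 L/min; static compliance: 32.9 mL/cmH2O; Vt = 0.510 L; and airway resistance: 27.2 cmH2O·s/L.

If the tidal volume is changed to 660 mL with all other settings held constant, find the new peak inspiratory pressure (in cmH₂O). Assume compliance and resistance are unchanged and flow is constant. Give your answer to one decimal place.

Flow: 54 L/min ÷ 60 = 0.9 L/s.
PIP = Vt/C + R·V̇ + PEEP (constant-flow equation of motion).
Only the elastic term changes: ΔPIP = ΔVt / C = (660 − 510) / 32.9 = 4.559 cmH2O.
Original PIP = 510/32.9 + 27.2×0.9 + 3 = 42.982 cmH2O; new PIP = 42.982 + (4.559) = 47.541 cmH2O.

47.5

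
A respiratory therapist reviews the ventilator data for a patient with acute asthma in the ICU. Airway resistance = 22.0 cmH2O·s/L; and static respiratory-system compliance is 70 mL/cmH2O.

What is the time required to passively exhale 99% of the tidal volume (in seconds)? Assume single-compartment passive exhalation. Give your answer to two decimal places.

τ = R × C = 22.0 × 70 mL/cmH2O = 22.0 × 0.070 L/cmH2O = 1.54 s.
Exhaled fraction f = 1 − e^(−t/τ) → t = −τ·ln(1 − f) = −1.54·ln(0.01) = 7.092 s.

7.09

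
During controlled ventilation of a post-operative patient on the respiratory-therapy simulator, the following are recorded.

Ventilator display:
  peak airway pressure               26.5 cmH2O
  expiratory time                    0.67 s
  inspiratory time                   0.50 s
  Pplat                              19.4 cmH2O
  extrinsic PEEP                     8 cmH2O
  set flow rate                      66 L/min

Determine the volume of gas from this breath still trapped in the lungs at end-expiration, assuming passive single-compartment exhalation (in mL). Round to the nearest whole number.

Flow: 66 L/min ÷ 60 = 1.1 L/s.
Vt = flow × Ti = 1.1 L/s × 0.50 s × 1000 mL/L = 550.0 mL.
R = (PIP − Pplat)/V̇ = (26.5 − 19.4) / 1.1 = 7.1/1.1 = 6.455 cmH2O·s/L.
C = Vt/(Pplat − PEEP) = 550.0 / (19.4 − 8) = 550.0/11.4 = 48.246 mL/cmH2O.
τ = R × C = 6.455 × 0.04825 L/cmH2O = 0.3115 s.
Fraction remaining = e^(−Te/τ) = e^(−0.67/0.3115) = 0.1164.
Trapped volume = 550.0 × 0.1164 = 64.02 mL.

64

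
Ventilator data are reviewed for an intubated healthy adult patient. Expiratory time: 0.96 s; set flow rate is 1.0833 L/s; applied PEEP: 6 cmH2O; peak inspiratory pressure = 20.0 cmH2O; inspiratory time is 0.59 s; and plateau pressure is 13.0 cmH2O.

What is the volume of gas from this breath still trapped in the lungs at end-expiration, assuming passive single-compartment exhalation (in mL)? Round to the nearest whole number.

126

Vt = flow × Ti = 1.0833 L/s × 0.59 s × 1000 mL/L = 639.15 mL.
R = (PIP − Pplat)/V̇ = (20.0 − 13.0) / 1.0833 = 7.0/1.0833 = 6.462 cmH2O·s/L.
C = Vt/(Pplat − PEEP) = 639.15 / (13.0 − 6) = 639.15/7.0 = 91.307 mL/cmH2O.
τ = R × C = 6.462 × 0.09131 L/cmH2O = 0.59 s.
Fraction remaining = e^(−Te/τ) = e^(−0.96/0.59) = 0.1965.
Trapped volume = 639.15 × 0.1965 = 125.59 mL.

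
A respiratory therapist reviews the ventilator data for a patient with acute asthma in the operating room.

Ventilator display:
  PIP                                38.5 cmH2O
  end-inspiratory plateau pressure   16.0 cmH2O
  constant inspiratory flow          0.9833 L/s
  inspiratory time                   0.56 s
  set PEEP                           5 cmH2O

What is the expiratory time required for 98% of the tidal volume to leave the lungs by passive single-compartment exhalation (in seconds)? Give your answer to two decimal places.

Vt = flow × Ti = 0.9833 L/s × 0.56 s × 1000 mL/L = 550.65 mL.
R = (PIP − Pplat)/V̇ = (38.5 − 16.0) / 0.9833 = 22.5/0.9833 = 22.882 cmH2O·s/L.
C = Vt/(Pplat − PEEP) = 550.65 / (16.0 − 5) = 550.65/11.0 = 50.059 mL/cmH2O.
τ = R × C = 22.882 × 0.05006 L/cmH2O = 1.145 s.
t = −τ·ln(1 − 0.98) = −1.145·ln(0.02) = 4.479 s.

4.48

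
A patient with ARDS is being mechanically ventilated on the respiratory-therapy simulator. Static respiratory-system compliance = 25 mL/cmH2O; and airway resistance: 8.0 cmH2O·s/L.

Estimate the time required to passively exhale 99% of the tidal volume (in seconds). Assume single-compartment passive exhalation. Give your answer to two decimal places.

τ = R × C = 8.0 × 25 mL/cmH2O = 8.0 × 0.025 L/cmH2O = 0.2 s.
Exhaled fraction f = 1 − e^(−t/τ) → t = −τ·ln(1 − f) = −0.2·ln(0.01) = 0.921 s.

0.92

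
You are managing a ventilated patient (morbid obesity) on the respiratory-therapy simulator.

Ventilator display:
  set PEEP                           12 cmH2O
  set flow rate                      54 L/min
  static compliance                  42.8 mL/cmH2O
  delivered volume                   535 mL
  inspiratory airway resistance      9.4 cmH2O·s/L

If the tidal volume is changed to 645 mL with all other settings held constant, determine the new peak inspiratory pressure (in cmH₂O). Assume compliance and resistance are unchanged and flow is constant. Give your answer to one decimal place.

Flow: 54 L/min ÷ 60 = 0.9 L/s.
PIP = Vt/C + R·V̇ + PEEP (constant-flow equation of motion).
Only the elastic term changes: ΔPIP = ΔVt / C = (645 − 535) / 42.8 = 2.57 cmH2O.
Original PIP = 535/42.8 + 9.4×0.9 + 12 = 32.96 cmH2O; new PIP = 32.96 + (2.57) = 35.53 cmH2O.

35.5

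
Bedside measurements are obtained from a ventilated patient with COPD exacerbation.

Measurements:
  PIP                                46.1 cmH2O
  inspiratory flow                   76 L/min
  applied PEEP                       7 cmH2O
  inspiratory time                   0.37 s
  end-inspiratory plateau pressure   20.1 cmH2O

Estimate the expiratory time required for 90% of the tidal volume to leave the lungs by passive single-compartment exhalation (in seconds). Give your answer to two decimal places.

Flow: 76 L/min ÷ 60 = 1.2667 L/s.
Vt = flow × Ti = 1.2667 L/s × 0.37 s × 1000 mL/L = 468.68 mL.
R = (PIP − Pplat)/V̇ = (46.1 − 20.1) / 1.2667 = 26.0/1.2667 = 20.526 cmH2O·s/L.
C = Vt/(Pplat − PEEP) = 468.68 / (20.1 − 7) = 468.68/13.1 = 35.777 mL/cmH2O.
τ = R × C = 20.526 × 0.03578 L/cmH2O = 0.7344 s.
t = −τ·ln(1 − 0.90) = −0.7344·ln(0.1) = 1.691 s.

1.69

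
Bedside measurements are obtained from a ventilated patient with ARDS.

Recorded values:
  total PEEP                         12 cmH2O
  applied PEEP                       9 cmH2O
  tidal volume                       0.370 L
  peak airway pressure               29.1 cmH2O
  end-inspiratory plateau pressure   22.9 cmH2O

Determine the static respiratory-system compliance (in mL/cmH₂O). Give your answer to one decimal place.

End-expiratory occlusion gives total PEEP = 12 cmH2O (intrinsic PEEP = 12 − 9 = 3). Use total PEEP for the elastic gradient.
Cstat = Vt / (Pplat − PEEPtotal) = 370 / (22.9 − 12) = 370 / 10.9 = 33.945 mL/cmH2O.

33.9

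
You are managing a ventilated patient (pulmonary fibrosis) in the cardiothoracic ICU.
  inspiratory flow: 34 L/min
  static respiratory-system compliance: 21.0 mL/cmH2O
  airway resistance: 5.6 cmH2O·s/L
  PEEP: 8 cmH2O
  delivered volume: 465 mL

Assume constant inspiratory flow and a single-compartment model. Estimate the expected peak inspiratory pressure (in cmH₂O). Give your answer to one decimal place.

33.3

Flow: 34 L/min ÷ 60 = 0.5667 L/s.
Equation of motion (constant flow): PIP = Vt/C + R·V̇ + PEEP.
PIP = 465/21.0 + 5.6×0.5667 + 8 = 22.143 + 3.174 + 8 = 33.317 cmH2O.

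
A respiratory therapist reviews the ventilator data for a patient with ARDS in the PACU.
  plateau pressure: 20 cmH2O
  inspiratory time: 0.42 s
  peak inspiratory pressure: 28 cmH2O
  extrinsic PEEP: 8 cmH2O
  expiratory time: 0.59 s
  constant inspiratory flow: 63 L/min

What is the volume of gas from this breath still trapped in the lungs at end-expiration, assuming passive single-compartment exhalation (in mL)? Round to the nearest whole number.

54

Flow: 63 L/min ÷ 60 = 1.05 L/s.
Vt = flow × Ti = 1.05 L/s × 0.42 s × 1000 mL/L = 441.0 mL.
R = (PIP − Pplat)/V̇ = (28 − 20) / 1.05 = 8.0/1.05 = 7.619 cmH2O·s/L.
C = Vt/(Pplat − PEEP) = 441.0 / (20 − 8) = 441.0/12.0 = 36.75 mL/cmH2O.
τ = R × C = 7.619 × 0.03675 L/cmH2O = 0.28 s.
Fraction remaining = e^(−Te/τ) = e^(−0.59/0.28) = 0.1216.
Trapped volume = 441.0 × 0.1216 = 53.626 mL.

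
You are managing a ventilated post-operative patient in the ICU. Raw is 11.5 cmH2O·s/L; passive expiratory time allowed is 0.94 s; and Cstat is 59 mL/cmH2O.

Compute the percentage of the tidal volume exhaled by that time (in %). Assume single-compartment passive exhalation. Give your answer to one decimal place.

τ = R × C = 11.5 × 59 mL/cmH2O = 11.5 × 0.059 L/cmH2O = 0.6785 s.
Passive exhalation: V(t)/V₀ = e^(−t/τ) = e^(−0.94/0.6785) = 0.2502.
Fraction exhaled = 1 − 0.2502 = 0.7498 → 74.98%.

75.0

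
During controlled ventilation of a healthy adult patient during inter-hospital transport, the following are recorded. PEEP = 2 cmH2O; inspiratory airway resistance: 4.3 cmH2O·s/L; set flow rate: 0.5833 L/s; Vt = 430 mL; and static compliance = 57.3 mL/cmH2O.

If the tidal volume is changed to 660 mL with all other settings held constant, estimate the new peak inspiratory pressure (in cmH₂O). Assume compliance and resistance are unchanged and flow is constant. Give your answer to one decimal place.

PIP = Vt/C + R·V̇ + PEEP (constant-flow equation of motion).
Only the elastic term changes: ΔPIP = ΔVt / C = (660 − 430) / 57.3 = 4.014 cmH2O.
Original PIP = 430/57.3 + 4.3×0.5833 + 2 = 12.013 cmH2O; new PIP = 12.013 + (4.014) = 16.027 cmH2O.

16.0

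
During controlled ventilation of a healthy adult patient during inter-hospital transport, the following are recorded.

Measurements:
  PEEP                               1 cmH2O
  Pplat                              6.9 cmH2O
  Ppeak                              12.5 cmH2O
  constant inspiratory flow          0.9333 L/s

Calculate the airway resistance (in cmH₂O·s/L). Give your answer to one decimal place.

6.0

Raw = (PIP − Pplat) / flow = (12.5 − 6.9) / 0.9333 = 5.6 / 0.9333 = 6.0 cmH2O·s/L.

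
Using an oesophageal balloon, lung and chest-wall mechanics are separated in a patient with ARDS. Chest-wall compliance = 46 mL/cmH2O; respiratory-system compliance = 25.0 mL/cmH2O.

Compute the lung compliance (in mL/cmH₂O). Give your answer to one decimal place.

1/CL = 1/Crs − 1/Ccw.
1/CL = 1/25.0 − 1/46 = 0.01826.
CL = 54.765 mL/cmH2O.

54.8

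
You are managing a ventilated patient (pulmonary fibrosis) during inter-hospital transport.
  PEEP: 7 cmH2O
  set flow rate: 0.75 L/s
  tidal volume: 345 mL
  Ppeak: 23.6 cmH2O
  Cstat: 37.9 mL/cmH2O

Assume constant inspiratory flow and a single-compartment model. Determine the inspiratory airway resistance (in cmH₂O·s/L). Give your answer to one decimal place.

Equation of motion (constant flow): PIP = Vt/C + R·V̇ + PEEP.
R·V̇ = PIP − Vt/C − PEEP = 23.6 − 345/37.9 − 7 = 23.6 − 9.103 − 7 = 7.497 cmH2O.
R = 7.497 / 0.75 = 9.996 cmH2O·s/L.

10.0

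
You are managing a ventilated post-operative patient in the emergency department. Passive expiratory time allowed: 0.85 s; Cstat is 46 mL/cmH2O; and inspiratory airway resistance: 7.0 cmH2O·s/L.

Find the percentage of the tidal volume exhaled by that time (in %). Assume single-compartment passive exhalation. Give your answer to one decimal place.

τ = R × C = 7.0 × 46 mL/cmH2O = 7.0 × 0.046 L/cmH2O = 0.322 s.
Passive exhalation: V(t)/V₀ = e^(−t/τ) = e^(−0.85/0.322) = 0.07138.
Fraction exhaled = 1 − 0.07138 = 0.9286 → 92.86%.

92.9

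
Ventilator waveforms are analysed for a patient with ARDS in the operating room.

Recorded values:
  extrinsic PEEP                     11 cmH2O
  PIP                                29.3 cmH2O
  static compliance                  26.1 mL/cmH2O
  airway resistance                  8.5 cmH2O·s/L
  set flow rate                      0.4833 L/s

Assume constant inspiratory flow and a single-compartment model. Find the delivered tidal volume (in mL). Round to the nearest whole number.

370

Equation of motion (constant flow): PIP = Vt/C + R·V̇ + PEEP.
Vt/C = PIP − R·V̇ − PEEP = 29.3 − 4.108 − 11 = 14.192 cmH2O.
Vt = C × 14.192 = 26.1 × 14.192 = 370.41 mL.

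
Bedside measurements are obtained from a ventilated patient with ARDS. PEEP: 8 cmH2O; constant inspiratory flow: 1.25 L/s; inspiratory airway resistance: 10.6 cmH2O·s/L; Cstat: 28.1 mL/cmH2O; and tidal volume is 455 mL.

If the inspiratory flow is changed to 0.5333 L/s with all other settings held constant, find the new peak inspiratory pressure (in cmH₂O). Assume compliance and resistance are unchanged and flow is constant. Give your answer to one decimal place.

PIP = Vt/C + R·V̇ + PEEP (constant-flow equation of motion).
Only the resistive term changes: ΔPIP = R × ΔV̇ = 10.6 × (0.5333 − 1.25) = 10.6 × -0.7167 = -7.597 cmH2O.
Original PIP = 455/28.1 + 10.6×1.25 + 8 = 37.442 cmH2O; new PIP = 37.442 + (-7.597) = 29.845 cmH2O.

29.8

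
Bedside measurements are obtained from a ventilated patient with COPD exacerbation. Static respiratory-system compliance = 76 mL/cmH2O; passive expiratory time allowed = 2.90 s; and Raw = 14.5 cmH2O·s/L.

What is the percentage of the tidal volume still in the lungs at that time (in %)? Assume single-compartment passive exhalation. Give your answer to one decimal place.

7.2

τ = R × C = 14.5 × 76 mL/cmH2O = 14.5 × 0.076 L/cmH2O = 1.102 s.
Passive exhalation: V(t)/V₀ = e^(−t/τ) = e^(−2.90/1.102) = 0.07196.
Fraction remaining = 0.07196 → 7.196%.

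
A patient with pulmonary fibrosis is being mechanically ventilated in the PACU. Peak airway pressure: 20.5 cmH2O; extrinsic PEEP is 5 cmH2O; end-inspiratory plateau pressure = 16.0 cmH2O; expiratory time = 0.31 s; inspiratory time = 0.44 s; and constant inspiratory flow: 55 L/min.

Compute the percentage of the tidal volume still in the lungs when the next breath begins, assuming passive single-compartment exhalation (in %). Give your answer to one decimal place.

Flow: 55 L/min ÷ 60 = 0.9167 L/s.
Vt = flow × Ti = 0.9167 L/s × 0.44 s × 1000 mL/L = 403.35 mL.
R = (PIP − Pplat)/V̇ = (20.5 − 16.0) / 0.9167 = 4.5/0.9167 = 4.909 cmH2O·s/L.
C = Vt/(Pplat − PEEP) = 403.35 / (16.0 − 5) = 403.35/11.0 = 36.668 mL/cmH2O.
τ = R × C = 4.909 × 0.03667 L/cmH2O = 0.18 s.
Fraction remaining at end-expiration = e^(−Te/τ) = e^(−0.31/0.18) = 0.1787 → 17.87%.

17.9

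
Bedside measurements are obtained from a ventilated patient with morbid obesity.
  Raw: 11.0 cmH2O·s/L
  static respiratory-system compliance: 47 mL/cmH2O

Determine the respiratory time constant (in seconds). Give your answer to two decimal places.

τ = R × C = 11.0 × 47 mL/cmH2O = 11.0 × 0.047 L/cmH2O = 0.517 s.

0.52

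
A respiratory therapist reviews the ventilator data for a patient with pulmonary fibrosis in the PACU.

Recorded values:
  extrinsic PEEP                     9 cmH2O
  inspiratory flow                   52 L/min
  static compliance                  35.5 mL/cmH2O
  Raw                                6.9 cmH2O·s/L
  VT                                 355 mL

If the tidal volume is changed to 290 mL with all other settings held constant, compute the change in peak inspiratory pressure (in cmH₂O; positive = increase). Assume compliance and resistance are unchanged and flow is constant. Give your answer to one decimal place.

PIP = Vt/C + R·V̇ + PEEP (constant-flow equation of motion).
Only the elastic term changes: ΔPIP = ΔVt / C = (290 − 355) / 35.5 = -1.831 cmH2O.

-1.8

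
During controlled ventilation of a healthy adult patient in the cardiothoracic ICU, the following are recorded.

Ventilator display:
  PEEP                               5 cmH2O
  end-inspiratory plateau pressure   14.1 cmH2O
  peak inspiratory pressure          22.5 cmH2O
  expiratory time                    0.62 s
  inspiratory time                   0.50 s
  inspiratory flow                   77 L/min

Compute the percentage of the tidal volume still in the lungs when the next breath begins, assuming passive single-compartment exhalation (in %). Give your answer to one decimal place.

Flow: 77 L/min ÷ 60 = 1.2833 L/s.
Vt = flow × Ti = 1.2833 L/s × 0.50 s × 1000 mL/L = 641.65 mL.
R = (PIP − Pplat)/V̇ = (22.5 − 14.1) / 1.2833 = 8.4/1.2833 = 6.546 cmH2O·s/L.
C = Vt/(Pplat − PEEP) = 641.65 / (14.1 − 5) = 641.65/9.1 = 70.511 mL/cmH2O.
τ = R × C = 6.546 × 0.07051 L/cmH2O = 0.4616 s.
Fraction remaining at end-expiration = e^(−Te/τ) = e^(−0.62/0.4616) = 0.261 → 26.1%.

26.1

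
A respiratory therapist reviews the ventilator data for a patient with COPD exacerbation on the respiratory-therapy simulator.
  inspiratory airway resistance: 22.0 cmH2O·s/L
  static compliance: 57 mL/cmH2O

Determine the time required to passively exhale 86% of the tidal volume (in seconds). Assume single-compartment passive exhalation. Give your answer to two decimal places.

2.47

τ = R × C = 22.0 × 57 mL/cmH2O = 22.0 × 0.057 L/cmH2O = 1.254 s.
Exhaled fraction f = 1 − e^(−t/τ) → t = −τ·ln(1 − f) = −1.254·ln(0.14) = 2.466 s.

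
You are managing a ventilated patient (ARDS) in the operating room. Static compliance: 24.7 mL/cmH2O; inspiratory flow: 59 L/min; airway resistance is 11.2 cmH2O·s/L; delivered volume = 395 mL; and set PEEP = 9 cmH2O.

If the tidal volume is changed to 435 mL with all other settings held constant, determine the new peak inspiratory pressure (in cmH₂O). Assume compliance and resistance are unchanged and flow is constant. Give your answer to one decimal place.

Flow: 59 L/min ÷ 60 = 0.9833 L/s.
PIP = Vt/C + R·V̇ + PEEP (constant-flow equation of motion).
Only the elastic term changes: ΔPIP = ΔVt / C = (435 − 395) / 24.7 = 1.619 cmH2O.
Original PIP = 395/24.7 + 11.2×0.9833 + 9 = 36.005 cmH2O; new PIP = 36.005 + (1.619) = 37.624 cmH2O.

37.6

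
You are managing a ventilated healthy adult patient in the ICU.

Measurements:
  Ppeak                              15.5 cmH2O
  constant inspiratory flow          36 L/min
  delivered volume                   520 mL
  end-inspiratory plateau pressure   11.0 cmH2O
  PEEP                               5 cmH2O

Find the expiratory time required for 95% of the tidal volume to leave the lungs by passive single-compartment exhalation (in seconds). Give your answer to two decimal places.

1.95

Flow: 36 L/min ÷ 60 = 0.6 L/s.
R = (PIP − Pplat)/V̇ = (15.5 − 11.0) / 0.6 = 4.5/0.6 = 7.5 cmH2O·s/L.
C = Vt/(Pplat − PEEP) = 520.0 / (11.0 − 5) = 520.0/6.0 = 86.667 mL/cmH2O.
τ = R × C = 7.5 × 0.08667 L/cmH2O = 0.65 s.
t = −τ·ln(1 − 0.95) = −0.65·ln(0.05) = 1.947 s.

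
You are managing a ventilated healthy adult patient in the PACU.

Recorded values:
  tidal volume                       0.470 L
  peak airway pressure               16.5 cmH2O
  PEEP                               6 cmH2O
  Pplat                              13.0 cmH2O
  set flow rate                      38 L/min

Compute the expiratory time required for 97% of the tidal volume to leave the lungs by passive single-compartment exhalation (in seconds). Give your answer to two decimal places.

1.30

Flow: 38 L/min ÷ 60 = 0.6333 L/s.
R = (PIP − Pplat)/V̇ = (16.5 − 13.0) / 0.6333 = 3.5/0.6333 = 5.527 cmH2O·s/L.
C = Vt/(Pplat − PEEP) = 470.0 / (13.0 − 6) = 470.0/7.0 = 67.143 mL/cmH2O.
τ = R × C = 5.527 × 0.06714 L/cmH2O = 0.3711 s.
t = −τ·ln(1 − 0.97) = −0.3711·ln(0.03) = 1.301 s.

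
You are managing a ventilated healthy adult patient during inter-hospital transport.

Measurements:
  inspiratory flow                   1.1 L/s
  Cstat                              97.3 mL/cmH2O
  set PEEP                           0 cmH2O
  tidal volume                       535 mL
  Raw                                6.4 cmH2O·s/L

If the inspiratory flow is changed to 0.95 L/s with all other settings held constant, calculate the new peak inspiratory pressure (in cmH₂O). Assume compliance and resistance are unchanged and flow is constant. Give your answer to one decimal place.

11.6

PIP = Vt/C + R·V̇ + PEEP (constant-flow equation of motion).
Only the resistive term changes: ΔPIP = R × ΔV̇ = 6.4 × (0.95 − 1.1) = 6.4 × -0.15 = -0.96 cmH2O.
Original PIP = 535/97.3 + 6.4×1.1 + 0 = 12.538 cmH2O; new PIP = 12.538 + (-0.96) = 11.578 cmH2O.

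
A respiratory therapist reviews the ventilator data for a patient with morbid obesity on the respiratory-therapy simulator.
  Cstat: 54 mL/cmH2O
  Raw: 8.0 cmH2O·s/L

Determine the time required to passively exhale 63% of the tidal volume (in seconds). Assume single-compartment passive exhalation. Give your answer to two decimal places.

τ = R × C = 8.0 × 54 mL/cmH2O = 8.0 × 0.054 L/cmH2O = 0.432 s.
Exhaled fraction f = 1 − e^(−t/τ) → t = −τ·ln(1 − f) = −0.432·ln(0.37) = 0.4295 s.

0.43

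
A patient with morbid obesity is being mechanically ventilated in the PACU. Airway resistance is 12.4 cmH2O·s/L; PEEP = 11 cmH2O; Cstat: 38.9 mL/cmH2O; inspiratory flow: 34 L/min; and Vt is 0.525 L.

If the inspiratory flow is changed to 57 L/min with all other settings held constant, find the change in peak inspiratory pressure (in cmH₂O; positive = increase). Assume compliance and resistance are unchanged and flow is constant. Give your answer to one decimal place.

4.8

Flow: 34 L/min ÷ 60 = 0.5667 L/s.
New flow: 57 L/min ÷ 60 = 0.95 L/s.
PIP = Vt/C + R·V̇ + PEEP (constant-flow equation of motion).
Only the resistive term changes: ΔPIP = R × ΔV̇ = 12.4 × (0.95 − 0.5667) = 12.4 × 0.3833 = 4.753 cmH2O.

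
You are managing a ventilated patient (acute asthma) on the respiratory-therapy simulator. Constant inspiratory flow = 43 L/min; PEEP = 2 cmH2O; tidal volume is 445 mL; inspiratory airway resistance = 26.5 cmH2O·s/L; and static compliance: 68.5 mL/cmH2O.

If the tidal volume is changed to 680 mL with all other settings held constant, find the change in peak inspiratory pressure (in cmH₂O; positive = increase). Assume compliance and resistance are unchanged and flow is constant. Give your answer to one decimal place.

3.4

PIP = Vt/C + R·V̇ + PEEP (constant-flow equation of motion).
Only the elastic term changes: ΔPIP = ΔVt / C = (680 − 445) / 68.5 = 3.431 cmH2O.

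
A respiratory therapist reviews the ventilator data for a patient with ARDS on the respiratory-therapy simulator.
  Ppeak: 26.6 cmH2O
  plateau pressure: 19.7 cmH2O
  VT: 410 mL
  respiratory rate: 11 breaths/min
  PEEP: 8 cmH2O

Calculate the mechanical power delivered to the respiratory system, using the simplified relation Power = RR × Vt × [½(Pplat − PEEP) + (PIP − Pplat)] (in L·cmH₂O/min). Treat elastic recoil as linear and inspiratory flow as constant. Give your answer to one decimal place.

57.5

Per-breath work = Vt × [½(Pplat−PEEP) + (PIP−Pplat)] = 0.410 × [0.5×11.7 + 6.9] = 0.410 × 12.75 = 5.228 L·cmH2O.
Power = 11 × 5.228 = 57.508 L·cmH2O/min.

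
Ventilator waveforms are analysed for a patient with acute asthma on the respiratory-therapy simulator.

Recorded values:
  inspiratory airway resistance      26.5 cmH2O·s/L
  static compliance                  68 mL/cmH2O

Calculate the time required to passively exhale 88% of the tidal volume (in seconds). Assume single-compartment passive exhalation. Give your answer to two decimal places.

τ = R × C = 26.5 × 68 mL/cmH2O = 26.5 × 0.068 L/cmH2O = 1.802 s.
Exhaled fraction f = 1 − e^(−t/τ) → t = −τ·ln(1 − f) = −1.802·ln(0.12) = 3.821 s.

3.82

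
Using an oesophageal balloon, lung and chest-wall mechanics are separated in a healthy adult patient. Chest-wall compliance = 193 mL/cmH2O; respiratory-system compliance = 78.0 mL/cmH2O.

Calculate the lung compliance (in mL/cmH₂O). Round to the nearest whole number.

1/CL = 1/Crs − 1/Ccw.
1/CL = 1/78.0 − 1/193 = 0.007639.
CL = 130.91 mL/cmH2O.

131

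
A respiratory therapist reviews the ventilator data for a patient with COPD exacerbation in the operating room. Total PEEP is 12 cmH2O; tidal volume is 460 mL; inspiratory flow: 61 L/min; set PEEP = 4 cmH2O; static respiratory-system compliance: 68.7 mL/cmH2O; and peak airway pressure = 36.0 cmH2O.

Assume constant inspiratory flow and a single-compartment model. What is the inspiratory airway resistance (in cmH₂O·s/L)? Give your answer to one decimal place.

17.0

Flow: 61 L/min ÷ 60 = 1.0167 L/s.
Total PEEP = 12 cmH2O (set 4 + intrinsic 8); this is the baseline alveolar pressure.
Equation of motion (constant flow): PIP = Vt/C + R·V̇ + PEEP.
R·V̇ = PIP − Vt/C − PEEP = 36.0 − 460/68.7 − 12 = 36.0 − 6.696 − 12 = 17.304 cmH2O.
R = 17.304 / 1.0167 = 17.02 cmH2O·s/L.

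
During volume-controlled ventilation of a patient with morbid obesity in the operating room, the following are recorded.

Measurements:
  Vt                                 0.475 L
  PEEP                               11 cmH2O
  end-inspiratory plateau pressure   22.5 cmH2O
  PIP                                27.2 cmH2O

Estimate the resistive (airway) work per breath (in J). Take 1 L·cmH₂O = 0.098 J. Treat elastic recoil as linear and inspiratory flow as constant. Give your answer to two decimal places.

0.22

With constant inspiratory flow the resistive pressure is constant at PIP − Pplat = 27.2 − 22.5 = 4.7 cmH2O, so resistive work = 4.7 × 0.475 = 2.233 L·cmH2O.
× 0.098 J/(L·cmH2O) → 0.2188 J.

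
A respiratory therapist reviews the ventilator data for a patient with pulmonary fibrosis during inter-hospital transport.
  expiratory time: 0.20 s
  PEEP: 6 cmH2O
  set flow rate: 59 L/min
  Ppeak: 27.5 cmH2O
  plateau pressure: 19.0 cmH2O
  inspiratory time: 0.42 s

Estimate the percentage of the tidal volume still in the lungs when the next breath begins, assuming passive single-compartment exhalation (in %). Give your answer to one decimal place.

48.3

Flow: 59 L/min ÷ 60 = 0.9833 L/s.
Vt = flow × Ti = 0.9833 L/s × 0.42 s × 1000 mL/L = 412.99 mL.
R = (PIP − Pplat)/V̇ = (27.5 − 19.0) / 0.9833 = 8.5/0.9833 = 8.644 cmH2O·s/L.
C = Vt/(Pplat − PEEP) = 412.99 / (19.0 − 6) = 412.99/13.0 = 31.768 mL/cmH2O.
τ = R × C = 8.644 × 0.03177 L/cmH2O = 0.2746 s.
Fraction remaining at end-expiration = e^(−Te/τ) = e^(−0.20/0.2746) = 0.4827 → 48.27%.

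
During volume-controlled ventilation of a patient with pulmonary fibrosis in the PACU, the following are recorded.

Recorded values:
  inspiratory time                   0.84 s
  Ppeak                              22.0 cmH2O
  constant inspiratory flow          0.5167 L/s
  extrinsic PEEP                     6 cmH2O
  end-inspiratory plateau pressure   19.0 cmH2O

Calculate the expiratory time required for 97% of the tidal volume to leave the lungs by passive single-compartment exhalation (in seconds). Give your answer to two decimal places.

0.68

Vt = flow × Ti = 0.5167 L/s × 0.84 s × 1000 mL/L = 434.03 mL.
R = (PIP − Pplat)/V̇ = (22.0 − 19.0) / 0.5167 = 3.0/0.5167 = 5.806 cmH2O·s/L.
C = Vt/(Pplat − PEEP) = 434.03 / (19.0 − 6) = 434.03/13.0 = 33.387 mL/cmH2O.
τ = R × C = 5.806 × 0.03339 L/cmH2O = 0.1939 s.
t = −τ·ln(1 − 0.97) = −0.1939·ln(0.03) = 0.6799 s.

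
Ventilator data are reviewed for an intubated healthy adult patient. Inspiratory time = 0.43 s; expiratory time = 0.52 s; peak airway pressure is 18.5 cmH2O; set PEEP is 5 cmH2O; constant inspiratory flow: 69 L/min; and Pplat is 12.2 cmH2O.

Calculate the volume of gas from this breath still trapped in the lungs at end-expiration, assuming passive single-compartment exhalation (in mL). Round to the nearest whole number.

Flow: 69 L/min ÷ 60 = 1.15 L/s.
Vt = flow × Ti = 1.15 L/s × 0.43 s × 1000 mL/L = 494.5 mL.
R = (PIP − Pplat)/V̇ = (18.5 − 12.2) / 1.15 = 6.3/1.15 = 5.478 cmH2O·s/L.
C = Vt/(Pplat − PEEP) = 494.5 / (12.2 − 5) = 494.5/7.2 = 68.681 mL/cmH2O.
τ = R × C = 5.478 × 0.06868 L/cmH2O = 0.3762 s.
Fraction remaining = e^(−Te/τ) = e^(−0.52/0.3762) = 0.251.
Trapped volume = 494.5 × 0.251 = 124.12 mL.

124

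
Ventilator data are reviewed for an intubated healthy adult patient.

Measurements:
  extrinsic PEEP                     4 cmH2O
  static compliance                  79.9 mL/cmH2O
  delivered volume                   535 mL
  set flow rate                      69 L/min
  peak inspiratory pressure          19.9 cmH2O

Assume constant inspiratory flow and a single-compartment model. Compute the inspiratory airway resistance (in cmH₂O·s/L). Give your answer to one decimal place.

Flow: 69 L/min ÷ 60 = 1.15 L/s.
Equation of motion (constant flow): PIP = Vt/C + R·V̇ + PEEP.
R·V̇ = PIP − Vt/C − PEEP = 19.9 − 535/79.9 − 4 = 19.9 − 6.696 − 4 = 9.204 cmH2O.
R = 9.204 / 1.15 = 8.003 cmH2O·s/L.

8.0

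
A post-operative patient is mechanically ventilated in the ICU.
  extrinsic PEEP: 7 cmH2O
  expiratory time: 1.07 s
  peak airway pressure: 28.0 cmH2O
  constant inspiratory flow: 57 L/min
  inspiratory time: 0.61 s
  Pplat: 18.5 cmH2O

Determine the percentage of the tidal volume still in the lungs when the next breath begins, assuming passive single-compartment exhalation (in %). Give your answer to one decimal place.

Flow: 57 L/min ÷ 60 = 0.95 L/s.
Vt = flow × Ti = 0.95 L/s × 0.61 s × 1000 mL/L = 579.5 mL.
R = (PIP − Pplat)/V̇ = (28.0 − 18.5) / 0.95 = 9.5/0.95 = 10.0 cmH2O·s/L.
C = Vt/(Pplat − PEEP) = 579.5 / (18.5 − 7) = 579.5/11.5 = 50.391 mL/cmH2O.
τ = R × C = 10.0 × 0.05039 L/cmH2O = 0.5039 s.
Fraction remaining at end-expiration = e^(−Te/τ) = e^(−1.07/0.5039) = 0.1196 → 11.96%.

12.0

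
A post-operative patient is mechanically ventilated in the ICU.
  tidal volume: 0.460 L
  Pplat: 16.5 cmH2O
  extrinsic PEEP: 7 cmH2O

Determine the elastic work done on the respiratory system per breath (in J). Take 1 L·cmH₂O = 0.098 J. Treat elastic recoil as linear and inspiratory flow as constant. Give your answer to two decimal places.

Elastic work ≈ ½ × (Pplat − PEEP) × Vt = 0.5 × (16.5 − 7) × 0.460 L = 0.5 × 9.5 × 0.460 = 2.185 L·cmH2O.
× 0.098 J/(L·cmH2O) → 0.2141 J.

0.21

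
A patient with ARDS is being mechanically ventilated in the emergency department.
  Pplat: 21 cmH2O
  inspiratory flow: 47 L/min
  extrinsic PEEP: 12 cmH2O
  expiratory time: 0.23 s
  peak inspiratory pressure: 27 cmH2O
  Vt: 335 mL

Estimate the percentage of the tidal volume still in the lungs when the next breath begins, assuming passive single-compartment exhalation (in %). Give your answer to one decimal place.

44.6

Flow: 47 L/min ÷ 60 = 0.7833 L/s.
R = (PIP − Pplat)/V̇ = (27 − 21) / 0.7833 = 6.0/0.7833 = 7.66 cmH2O·s/L.
C = Vt/(Pplat − PEEP) = 335.0 / (21 − 12) = 335.0/9.0 = 37.222 mL/cmH2O.
τ = R × C = 7.66 × 0.03722 L/cmH2O = 0.2851 s.
Fraction remaining at end-expiration = e^(−Te/τ) = e^(−0.23/0.2851) = 0.4463 → 44.63%.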